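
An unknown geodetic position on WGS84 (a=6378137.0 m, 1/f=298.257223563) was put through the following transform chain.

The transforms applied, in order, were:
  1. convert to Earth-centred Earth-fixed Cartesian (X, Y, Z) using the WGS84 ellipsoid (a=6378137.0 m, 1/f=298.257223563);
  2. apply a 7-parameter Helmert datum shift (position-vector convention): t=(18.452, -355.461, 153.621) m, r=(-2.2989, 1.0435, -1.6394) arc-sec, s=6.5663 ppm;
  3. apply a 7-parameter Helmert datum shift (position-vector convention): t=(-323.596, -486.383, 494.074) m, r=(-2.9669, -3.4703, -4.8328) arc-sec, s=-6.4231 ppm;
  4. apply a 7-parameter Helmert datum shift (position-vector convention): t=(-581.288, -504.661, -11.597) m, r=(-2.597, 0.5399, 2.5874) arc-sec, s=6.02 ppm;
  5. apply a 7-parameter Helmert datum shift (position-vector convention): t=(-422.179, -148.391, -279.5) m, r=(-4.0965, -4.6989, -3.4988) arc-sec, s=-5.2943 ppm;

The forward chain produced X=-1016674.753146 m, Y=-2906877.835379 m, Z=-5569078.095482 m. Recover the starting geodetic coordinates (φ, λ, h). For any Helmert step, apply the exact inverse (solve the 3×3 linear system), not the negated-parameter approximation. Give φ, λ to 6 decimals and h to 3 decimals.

φ=-61.239857°, λ=-109.266432°, h=1499.468 m

start: X=-1016674.7531, Y=-2906877.8354, Z=-5569078.0955 m
→ Helmert⁻¹: X=-1016335.5137, Y=-2906651.4735, Z=-5568862.6527
→ Helmert⁻¹: X=-1015769.9880, Y=-2906046.4604, Z=-5568856.7791
→ Helmert⁻¹: X=-1015478.5403, Y=-2905522.4229, Z=-5569411.3338
→ Helmert⁻¹: X=-1015439.0579, Y=-2905093.8817, Z=-5569565.8991
→ geod (Bowring, a=6378137.000): φ=-61.23985700°, λ=-109.26643200°, h=1499.4680 m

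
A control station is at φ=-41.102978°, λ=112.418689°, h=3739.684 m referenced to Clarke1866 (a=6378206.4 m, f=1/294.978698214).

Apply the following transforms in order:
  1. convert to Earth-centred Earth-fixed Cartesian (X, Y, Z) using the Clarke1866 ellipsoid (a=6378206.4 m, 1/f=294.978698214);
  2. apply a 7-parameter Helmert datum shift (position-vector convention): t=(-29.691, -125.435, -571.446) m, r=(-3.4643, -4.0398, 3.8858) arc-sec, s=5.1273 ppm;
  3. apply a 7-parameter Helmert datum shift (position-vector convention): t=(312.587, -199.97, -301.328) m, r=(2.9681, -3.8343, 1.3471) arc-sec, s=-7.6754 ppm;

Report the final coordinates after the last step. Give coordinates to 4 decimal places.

start: φ=-41.102978°, λ=112.418689°, h=3739.684 m
→ ECEF (a=6378206.400, f=1/294.978698214): X=-1836697.9818, Y=4452040.9488, Z=-4173306.6128
→ Helmert 7p (PV): X=-1836739.2253, Y=4451833.6465, Z=-4174010.2036
→ Helmert 7p (PV): X=-1836364.0240, Y=4451647.5739, Z=-4174249.5774

X=-1836364.0240 m, Y=4451647.5739 m, Z=-4174249.5774 m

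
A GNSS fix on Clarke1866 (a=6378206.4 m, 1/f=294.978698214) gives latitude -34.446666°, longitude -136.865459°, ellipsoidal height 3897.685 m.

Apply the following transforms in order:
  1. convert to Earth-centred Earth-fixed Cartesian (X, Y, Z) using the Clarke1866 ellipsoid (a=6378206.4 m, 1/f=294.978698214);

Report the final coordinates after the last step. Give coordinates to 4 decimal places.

X=-3844854.2770 m, Y=-3602301.0895 m, Z=-3589432.6969 m

start: φ=-34.446666°, λ=-136.865459°, h=3897.685 m
→ ECEF (a=6378206.400, f=1/294.978698214): X=-3844854.2770, Y=-3602301.0895, Z=-3589432.6969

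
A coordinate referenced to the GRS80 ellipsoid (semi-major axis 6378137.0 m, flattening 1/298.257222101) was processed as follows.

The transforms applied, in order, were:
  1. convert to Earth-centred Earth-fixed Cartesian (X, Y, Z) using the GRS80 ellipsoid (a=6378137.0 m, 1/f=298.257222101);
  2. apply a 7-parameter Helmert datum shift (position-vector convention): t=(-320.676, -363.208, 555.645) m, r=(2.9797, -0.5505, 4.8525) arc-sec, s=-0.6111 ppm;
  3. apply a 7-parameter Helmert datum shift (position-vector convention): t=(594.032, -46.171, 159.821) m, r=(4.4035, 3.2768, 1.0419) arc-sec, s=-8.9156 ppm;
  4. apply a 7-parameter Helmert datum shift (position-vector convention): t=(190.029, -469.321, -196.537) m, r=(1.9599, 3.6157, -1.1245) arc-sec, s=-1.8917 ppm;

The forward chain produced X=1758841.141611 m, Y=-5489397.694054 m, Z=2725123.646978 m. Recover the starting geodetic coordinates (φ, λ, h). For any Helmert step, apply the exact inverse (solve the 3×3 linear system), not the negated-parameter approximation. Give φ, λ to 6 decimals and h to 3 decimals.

start: X=1758841.1416, Y=-5489397.6941, Z=2725123.6470 m
→ Helmert⁻¹: X=1758636.5887, Y=-5488903.2724, Z=2725408.3221
→ Helmert⁻¹: X=1757987.2081, Y=-5488856.7341, Z=2725417.9070
→ Helmert⁻¹: X=1758187.1110, Y=-5488498.8780, Z=2724938.5215
→ geod (Bowring, a=6378137.000): φ=25.45447000°, λ=-72.23764600°, h=747.5900 m

φ=25.454470°, λ=-72.237646°, h=747.590 m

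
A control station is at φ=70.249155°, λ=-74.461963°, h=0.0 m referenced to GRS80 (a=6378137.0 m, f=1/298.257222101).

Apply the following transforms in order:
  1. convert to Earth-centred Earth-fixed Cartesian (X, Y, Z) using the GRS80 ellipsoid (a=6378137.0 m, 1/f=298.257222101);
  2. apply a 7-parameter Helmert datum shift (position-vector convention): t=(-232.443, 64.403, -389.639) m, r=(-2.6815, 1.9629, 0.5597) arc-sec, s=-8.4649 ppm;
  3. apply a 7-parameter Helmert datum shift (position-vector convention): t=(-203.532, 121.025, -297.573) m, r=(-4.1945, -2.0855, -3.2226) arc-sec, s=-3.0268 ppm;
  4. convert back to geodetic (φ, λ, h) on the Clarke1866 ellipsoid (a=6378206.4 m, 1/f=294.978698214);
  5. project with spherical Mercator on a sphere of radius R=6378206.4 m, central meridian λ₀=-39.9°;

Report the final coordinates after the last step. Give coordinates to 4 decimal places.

start: φ=70.249155°, λ=-74.461963°, h=0.000 m
→ ECEF (a=6378137.000, f=1/298.257222101): X=579095.2114, Y=-2082779.5842, Z=5980490.1904
→ Helmert 7p (PV): X=578920.4303, Y=-2082618.2319, Z=5980071.4927
→ Helmert 7p (PV): X=578622.1451, Y=-2082378.3406, Z=5979804.0235
→ geod (Bowring, a=6378206.400): φ=70.25276692°, λ=-74.47119631°, h=-677.9755 m
→ merc (R=6378206.4, λ₀=-39.9°): E=-3848489.8439, N=11151609.5921

E=-3848489.8439 m, N=11151609.5921 m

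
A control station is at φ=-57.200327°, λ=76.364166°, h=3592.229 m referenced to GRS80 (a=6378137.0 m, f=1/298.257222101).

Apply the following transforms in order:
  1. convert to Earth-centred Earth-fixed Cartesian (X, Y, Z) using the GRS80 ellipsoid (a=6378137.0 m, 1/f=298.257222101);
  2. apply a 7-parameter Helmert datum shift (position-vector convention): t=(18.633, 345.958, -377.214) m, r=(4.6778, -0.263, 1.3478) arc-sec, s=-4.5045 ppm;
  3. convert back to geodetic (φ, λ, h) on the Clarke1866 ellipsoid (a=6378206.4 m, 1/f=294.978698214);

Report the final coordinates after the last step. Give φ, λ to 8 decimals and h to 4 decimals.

start: φ=-57.200327°, λ=76.364166°, h=3592.229 m
→ ECEF (a=6378137.000, f=1/298.257222101): X=816921.8557, Y=3367533.6209, Z=-5341037.1011
→ Helmert 7p (PV): X=816921.6145, Y=3367990.8746, Z=-5341312.8441
→ geod (Bowring, a=6378206.400): φ=-57.20026295°, λ=76.36595204°, h=4163.2278 m

φ=-57.20026295°, λ=76.36595204°, h=4163.2278 m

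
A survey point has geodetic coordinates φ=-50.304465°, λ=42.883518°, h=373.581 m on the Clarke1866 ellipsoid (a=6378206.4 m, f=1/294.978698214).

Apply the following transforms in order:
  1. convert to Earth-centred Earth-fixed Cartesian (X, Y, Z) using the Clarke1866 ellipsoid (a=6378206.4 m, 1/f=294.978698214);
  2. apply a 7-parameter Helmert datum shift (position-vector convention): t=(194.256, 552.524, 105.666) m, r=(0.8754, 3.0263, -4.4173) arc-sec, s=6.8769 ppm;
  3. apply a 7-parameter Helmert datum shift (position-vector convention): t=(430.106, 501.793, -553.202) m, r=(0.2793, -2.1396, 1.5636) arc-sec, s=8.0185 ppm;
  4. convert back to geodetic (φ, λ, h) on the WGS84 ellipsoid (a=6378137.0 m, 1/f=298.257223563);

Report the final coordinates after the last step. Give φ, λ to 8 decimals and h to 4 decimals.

φ=-50.29676459°, λ=42.88808524°, h=1492.0064 m

start: φ=-50.304465°, λ=42.883518°, h=373.581 m
→ ECEF (a=6378206.400, f=1/294.978698214): X=2991212.5879, Y=2778003.1972, Z=-4884571.9764
→ Helmert 7p (PV): X=2991415.2409, Y=2778531.4965, Z=-4884531.9981
→ Helmert 7p (PV): X=2991898.9386, Y=2779084.8600, Z=-4885089.5739
→ geod (Bowring, a=6378137.000): φ=-50.29676459°, λ=42.88808524°, h=1492.0064 m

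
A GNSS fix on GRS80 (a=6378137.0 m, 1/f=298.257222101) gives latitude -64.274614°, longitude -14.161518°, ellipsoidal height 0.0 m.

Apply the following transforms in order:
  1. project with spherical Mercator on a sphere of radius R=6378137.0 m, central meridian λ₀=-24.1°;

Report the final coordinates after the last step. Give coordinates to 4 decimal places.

E=1106346.7555 m, N=-9419844.5271 m

start: φ=-64.274614°, λ=-14.161518°, h=0.000 m
→ merc (R=6378137.0, λ₀=-24.1°): E=1106346.7555, N=-9419844.5271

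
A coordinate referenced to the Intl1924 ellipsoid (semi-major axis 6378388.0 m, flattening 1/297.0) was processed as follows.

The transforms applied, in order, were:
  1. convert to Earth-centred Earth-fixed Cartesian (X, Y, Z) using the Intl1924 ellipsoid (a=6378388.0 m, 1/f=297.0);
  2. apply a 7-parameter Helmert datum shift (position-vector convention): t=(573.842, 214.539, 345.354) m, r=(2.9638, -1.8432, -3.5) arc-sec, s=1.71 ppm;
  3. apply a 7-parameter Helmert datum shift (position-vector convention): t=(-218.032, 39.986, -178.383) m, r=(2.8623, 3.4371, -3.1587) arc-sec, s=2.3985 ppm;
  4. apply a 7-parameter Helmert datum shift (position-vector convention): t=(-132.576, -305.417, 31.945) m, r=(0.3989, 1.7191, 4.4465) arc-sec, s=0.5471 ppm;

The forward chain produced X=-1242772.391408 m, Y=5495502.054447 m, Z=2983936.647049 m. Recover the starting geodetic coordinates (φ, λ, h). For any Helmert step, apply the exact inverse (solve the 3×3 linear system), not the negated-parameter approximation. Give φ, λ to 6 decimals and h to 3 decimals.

φ=28.062102°, λ=102.745720°, h=1947.501 m

start: X=-1242772.3914, Y=5495502.0544, Z=2983936.6470 m
→ Helmert⁻¹: X=-1242545.5294, Y=5495837.0211, Z=2983882.0851
→ Helmert⁻¹: X=-1242458.4027, Y=5495806.2346, Z=2983956.3428
→ Helmert⁻¹: X=-1243096.7100, Y=5495604.0748, Z=2983538.0294
→ geod (Bowring, a=6378388.000): φ=28.06210200°, λ=102.74572000°, h=1947.5010 m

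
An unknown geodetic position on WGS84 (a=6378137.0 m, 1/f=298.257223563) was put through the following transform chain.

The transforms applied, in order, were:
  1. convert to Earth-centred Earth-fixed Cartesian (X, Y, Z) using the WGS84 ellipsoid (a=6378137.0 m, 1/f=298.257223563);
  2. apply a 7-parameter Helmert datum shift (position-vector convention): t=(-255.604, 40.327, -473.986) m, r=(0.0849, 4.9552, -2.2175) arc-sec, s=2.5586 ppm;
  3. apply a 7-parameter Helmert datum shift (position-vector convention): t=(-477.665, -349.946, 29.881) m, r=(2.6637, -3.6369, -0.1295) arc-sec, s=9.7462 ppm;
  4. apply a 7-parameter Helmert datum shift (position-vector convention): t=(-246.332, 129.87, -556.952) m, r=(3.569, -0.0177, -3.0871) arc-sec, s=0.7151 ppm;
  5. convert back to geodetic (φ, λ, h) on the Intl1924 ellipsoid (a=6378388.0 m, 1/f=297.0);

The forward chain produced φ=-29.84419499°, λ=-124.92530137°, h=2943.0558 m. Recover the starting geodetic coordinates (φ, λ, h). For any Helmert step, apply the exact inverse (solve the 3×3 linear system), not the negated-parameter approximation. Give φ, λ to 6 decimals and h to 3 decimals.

start: φ=-29.844195°, λ=-124.925301°, h=2943.056 m
→ ECEF (a=6378388.000, f=1/297.0): X=-3171500.7286, Y=-4541964.0716, Z=-3156914.7152
→ Helmert⁻¹: X=-3171184.4182, Y=-4542192.7687, Z=-3156276.6404
→ Helmert⁻¹: X=-3170728.6496, Y=-4541841.3067, Z=-3156161.1996
→ Helmert⁻¹: X=-3170340.2926, Y=-4541905.3953, Z=-3155753.4326
→ geod (Bowring, a=6378137.000): φ=-29.83759800°, λ=-124.91580700°, h=1975.7080 m

φ=-29.837598°, λ=-124.915807°, h=1975.708 m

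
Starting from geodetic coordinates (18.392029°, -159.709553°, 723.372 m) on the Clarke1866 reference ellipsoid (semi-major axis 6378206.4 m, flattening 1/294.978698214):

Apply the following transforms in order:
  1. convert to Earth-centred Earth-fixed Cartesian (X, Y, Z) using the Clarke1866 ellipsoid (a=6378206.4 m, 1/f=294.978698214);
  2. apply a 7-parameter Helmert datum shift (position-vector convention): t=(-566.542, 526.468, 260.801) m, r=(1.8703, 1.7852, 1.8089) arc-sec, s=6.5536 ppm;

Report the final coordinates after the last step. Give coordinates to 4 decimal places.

start: φ=18.392029°, λ=-159.709553°, h=723.372 m
→ ECEF (a=6378206.400, f=1/294.978698214): X=-5679393.0459, Y=-2099794.8413, Z=1999713.2491
→ Helmert 7p (PV): X=-5679961.0860, Y=-2099350.0744, Z=2000017.2703

X=-5679961.0860 m, Y=-2099350.0744 m, Z=2000017.2703 m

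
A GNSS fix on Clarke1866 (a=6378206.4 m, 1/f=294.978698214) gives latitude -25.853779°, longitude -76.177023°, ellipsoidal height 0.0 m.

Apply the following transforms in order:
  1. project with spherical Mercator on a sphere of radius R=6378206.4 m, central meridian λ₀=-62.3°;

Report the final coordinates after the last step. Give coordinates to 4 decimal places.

E=-1544799.9427 m, N=-2981014.5244 m

start: φ=-25.853779°, λ=-76.177023°, h=0.000 m
→ merc (R=6378206.4, λ₀=-62.3°): E=-1544799.9427, N=-2981014.5244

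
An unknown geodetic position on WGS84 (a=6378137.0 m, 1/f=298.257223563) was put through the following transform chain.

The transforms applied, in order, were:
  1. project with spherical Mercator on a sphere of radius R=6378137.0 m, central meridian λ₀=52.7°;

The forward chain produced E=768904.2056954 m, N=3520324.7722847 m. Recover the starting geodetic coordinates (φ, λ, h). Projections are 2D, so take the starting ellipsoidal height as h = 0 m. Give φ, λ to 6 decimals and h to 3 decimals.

φ=30.130417°, λ=59.607184°, h=0.000 m

start: E=768904.2057, N=3520324.7723 m
→ merc⁻¹: φ=30.13041700°, λ=59.60718400°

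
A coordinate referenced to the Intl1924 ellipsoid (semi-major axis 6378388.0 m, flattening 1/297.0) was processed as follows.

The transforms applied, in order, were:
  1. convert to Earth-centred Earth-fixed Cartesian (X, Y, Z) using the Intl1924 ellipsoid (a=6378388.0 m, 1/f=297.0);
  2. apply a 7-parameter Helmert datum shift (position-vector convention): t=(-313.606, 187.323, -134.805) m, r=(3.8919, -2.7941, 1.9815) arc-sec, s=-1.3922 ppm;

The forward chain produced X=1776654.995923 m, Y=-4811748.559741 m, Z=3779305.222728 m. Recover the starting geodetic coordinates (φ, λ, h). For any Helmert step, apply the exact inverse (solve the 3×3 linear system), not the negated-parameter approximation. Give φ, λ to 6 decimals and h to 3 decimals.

start: X=1776654.9959, Y=-4811748.5597, Z=3779305.2227 m
→ Helmert⁻¹: X=1776976.0480, Y=-4811888.3390, Z=3779512.0112
→ geod (Bowring, a=6378388.000): φ=36.56813900°, λ=-69.73138100°, h=741.5920 m

φ=36.568139°, λ=-69.731381°, h=741.592 m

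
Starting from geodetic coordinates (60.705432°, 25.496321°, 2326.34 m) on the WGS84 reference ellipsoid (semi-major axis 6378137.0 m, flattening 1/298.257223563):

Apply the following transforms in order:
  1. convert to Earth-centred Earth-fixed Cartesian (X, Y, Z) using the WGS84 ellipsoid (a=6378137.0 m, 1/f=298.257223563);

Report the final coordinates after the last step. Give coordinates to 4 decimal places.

X=2825119.5989 m, Y=1347290.2595 m, Z=5541384.9476 m

start: φ=60.705432°, λ=25.496321°, h=2326.340 m
→ ECEF (a=6378137.000, f=1/298.257223563): X=2825119.5989, Y=1347290.2595, Z=5541384.9476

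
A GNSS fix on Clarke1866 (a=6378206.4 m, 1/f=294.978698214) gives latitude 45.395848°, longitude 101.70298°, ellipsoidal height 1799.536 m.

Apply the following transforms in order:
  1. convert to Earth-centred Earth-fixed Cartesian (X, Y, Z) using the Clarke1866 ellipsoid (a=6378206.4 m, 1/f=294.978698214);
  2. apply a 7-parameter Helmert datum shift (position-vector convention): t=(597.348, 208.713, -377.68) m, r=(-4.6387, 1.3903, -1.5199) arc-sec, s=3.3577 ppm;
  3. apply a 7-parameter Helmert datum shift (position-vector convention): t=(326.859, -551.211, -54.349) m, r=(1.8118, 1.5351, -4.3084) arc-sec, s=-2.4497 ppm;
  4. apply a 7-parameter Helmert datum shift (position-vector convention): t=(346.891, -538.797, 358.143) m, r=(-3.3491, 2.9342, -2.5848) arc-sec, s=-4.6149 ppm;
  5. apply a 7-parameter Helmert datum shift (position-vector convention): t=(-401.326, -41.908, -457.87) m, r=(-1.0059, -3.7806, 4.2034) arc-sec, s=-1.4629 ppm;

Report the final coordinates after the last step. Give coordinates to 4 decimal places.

X=-909282.2410 m, Y=4393712.6187 m, Z=4518727.2498 m

start: φ=45.395848°, λ=101.702980°, h=1799.536 m
→ ECEF (a=6378206.400, f=1/294.978698214): X=-910291.9621, Y=4394482.5995, Z=4519426.1837
→ Helmert 7p (PV): X=-909634.8262, Y=4394814.4135, Z=4518970.9862
→ Helmert 7p (PV): X=-909180.3097, Y=4394231.7428, Z=4518950.9402
→ Helmert 7p (PV): X=-908709.8734, Y=4393757.4335, Z=4519229.8138
→ Helmert 7p (PV): X=-909282.2410, Y=4393712.6187, Z=4518727.2498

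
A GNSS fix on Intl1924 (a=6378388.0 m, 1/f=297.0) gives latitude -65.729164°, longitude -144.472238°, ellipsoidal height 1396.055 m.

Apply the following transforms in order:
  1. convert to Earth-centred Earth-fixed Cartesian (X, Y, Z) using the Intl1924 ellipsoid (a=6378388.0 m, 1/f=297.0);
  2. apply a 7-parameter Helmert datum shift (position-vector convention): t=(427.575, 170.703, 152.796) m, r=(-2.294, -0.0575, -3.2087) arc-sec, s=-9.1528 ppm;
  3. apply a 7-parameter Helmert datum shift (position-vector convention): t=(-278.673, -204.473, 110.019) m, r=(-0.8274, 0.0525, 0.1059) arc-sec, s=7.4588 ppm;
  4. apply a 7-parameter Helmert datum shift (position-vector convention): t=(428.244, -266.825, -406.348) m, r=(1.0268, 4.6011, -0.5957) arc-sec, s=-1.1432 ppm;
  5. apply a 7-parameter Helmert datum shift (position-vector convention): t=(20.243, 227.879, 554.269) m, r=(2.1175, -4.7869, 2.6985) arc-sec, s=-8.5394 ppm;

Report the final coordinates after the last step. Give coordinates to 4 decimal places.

X=-2139574.5672 m, Y=-1528195.1978 m, Z=-5792528.6678 m

start: φ=-65.729164°, λ=-144.472238°, h=1396.055 m
→ ECEF (a=6378388.000, f=1/297.0): X=-2140194.2646, Y=-1528150.8953, Z=-5793003.1640
→ Helmert 7p (PV): X=-2139769.2580, Y=-1527997.3395, Z=-5792780.9470
→ Helmert 7p (PV): X=-2140064.5810, Y=-1528237.5451, Z=-5792707.4612
→ Helmert 7p (PV): X=-2139767.5205, Y=-1528467.6060, Z=-5793067.0568
→ Helmert 7p (PV): X=-2139574.5672, Y=-1528195.1978, Z=-5792528.6678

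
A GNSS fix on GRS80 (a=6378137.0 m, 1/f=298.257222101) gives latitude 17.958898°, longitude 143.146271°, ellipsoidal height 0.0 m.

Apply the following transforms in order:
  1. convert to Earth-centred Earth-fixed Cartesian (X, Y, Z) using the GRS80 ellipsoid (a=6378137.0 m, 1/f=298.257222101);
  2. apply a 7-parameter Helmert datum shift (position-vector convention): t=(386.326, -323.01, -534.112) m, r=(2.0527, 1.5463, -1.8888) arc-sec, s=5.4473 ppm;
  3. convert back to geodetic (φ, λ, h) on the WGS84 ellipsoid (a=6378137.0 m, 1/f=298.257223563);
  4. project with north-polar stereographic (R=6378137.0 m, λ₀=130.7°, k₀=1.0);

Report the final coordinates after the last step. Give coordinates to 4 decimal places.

start: φ=17.958898°, λ=143.146271°, h=0.000 m
→ ECEF (a=6378137.000, f=1/298.257222101): X=-4856477.6574, Y=3640217.3225, Z=1954057.4468
→ Helmert 7p (PV): X=-4856069.8028, Y=3639939.1672, Z=1953606.6136
→ geod (Bowring, a=6378137.000): φ=17.95639683°, λ=143.14606283°, h=-608.1556 m
→ stereo (R=6378137.0, λ₀=130.7°): E=1999037.0344, N=-9057415.6864

E=1999037.0344 m, N=-9057415.6864 m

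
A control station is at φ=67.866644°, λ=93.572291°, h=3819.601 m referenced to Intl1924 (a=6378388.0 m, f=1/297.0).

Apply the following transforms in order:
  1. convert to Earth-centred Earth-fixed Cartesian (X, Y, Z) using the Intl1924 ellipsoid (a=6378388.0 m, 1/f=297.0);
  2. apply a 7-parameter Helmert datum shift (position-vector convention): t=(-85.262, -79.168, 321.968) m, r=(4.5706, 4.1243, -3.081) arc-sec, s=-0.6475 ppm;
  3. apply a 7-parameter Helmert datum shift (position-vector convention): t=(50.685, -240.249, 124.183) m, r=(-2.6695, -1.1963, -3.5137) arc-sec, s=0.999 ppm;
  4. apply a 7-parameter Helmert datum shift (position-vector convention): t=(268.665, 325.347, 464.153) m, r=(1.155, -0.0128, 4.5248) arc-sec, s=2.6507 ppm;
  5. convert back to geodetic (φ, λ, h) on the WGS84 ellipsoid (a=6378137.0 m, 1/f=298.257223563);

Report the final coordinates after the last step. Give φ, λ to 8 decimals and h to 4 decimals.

start: φ=67.866644°, λ=93.572291°, h=3819.601 m
→ ECEF (a=6378388.000, f=1/297.0): X=-150258.1769, Y=2406859.0750, Z=5889179.0917
→ Helmert 7p (PV): X=-150189.6351, Y=2406650.0954, Z=5889553.5842
→ Helmert 7p (PV): X=-150132.2614, Y=2406491.0323, Z=5889651.6326
→ Helmert 7p (PV): X=-149917.1509, Y=2406786.4850, Z=5890144.8635
→ geod (Bowring, a=6378137.000): φ=67.87010857°, λ=93.56431147°, h=4851.5622 m

φ=67.87010857°, λ=93.56431147°, h=4851.5622 m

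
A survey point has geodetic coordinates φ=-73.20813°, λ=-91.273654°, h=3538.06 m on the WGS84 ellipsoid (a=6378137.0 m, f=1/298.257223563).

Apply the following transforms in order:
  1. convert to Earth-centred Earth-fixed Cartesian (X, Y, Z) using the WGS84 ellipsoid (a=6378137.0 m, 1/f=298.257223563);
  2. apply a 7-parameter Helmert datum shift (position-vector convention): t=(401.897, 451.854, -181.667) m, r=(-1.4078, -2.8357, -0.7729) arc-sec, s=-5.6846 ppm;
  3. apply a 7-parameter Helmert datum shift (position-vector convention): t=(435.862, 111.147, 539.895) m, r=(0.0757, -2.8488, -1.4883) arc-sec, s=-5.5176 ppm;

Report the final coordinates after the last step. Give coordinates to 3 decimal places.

X=-40120.255 m, Y=-1848317.353 m, Z=-6086942.704 m

start: φ=-73.208130°, λ=-91.273654°, h=3538.060 m
→ ECEF (a=6378137.000, f=1/298.257223563): X=-41105.9716, Y=-1848862.1965, Z=-6087379.9391
→ Helmert 7p (PV): X=-40627.0808, Y=-1848441.2258, Z=-6087514.9481
→ Helmert 7p (PV): X=-40120.2555, Y=-1848317.3526, Z=-6086942.7041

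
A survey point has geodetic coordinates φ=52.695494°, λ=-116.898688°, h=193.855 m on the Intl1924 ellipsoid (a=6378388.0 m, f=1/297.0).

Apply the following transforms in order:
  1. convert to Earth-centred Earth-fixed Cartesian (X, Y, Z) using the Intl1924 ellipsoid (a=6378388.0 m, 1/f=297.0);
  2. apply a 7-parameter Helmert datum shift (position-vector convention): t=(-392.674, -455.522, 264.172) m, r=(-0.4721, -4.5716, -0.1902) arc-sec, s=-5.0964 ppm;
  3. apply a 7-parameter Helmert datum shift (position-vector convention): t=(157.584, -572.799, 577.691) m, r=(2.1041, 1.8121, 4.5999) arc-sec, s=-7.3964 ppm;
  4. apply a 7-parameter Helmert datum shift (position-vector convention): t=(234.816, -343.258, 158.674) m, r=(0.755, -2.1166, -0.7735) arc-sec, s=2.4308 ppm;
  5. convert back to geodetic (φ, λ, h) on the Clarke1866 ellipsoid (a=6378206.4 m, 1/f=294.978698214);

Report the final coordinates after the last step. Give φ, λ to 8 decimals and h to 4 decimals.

φ=52.69227015°, λ=-116.88969065°, h=1940.8615 m

start: φ=52.695494°, λ=-116.898688°, h=193.855 m
→ ECEF (a=6378388.000, f=1/297.0): X=-1752649.8255, Y=-3454857.6003, Z=5050332.7908
→ Helmert 7p (PV): X=-1753148.6867, Y=-3455282.3396, Z=5050540.2867
→ Helmert 7p (PV): X=-1752856.7100, Y=-3455920.1986, Z=5051060.7767
→ Helmert 7p (PV): X=-1752690.9466, Y=-3456283.7726, Z=5051201.0919
→ geod (Bowring, a=6378206.400): φ=52.69227015°, λ=-116.88969065°, h=1940.8615 m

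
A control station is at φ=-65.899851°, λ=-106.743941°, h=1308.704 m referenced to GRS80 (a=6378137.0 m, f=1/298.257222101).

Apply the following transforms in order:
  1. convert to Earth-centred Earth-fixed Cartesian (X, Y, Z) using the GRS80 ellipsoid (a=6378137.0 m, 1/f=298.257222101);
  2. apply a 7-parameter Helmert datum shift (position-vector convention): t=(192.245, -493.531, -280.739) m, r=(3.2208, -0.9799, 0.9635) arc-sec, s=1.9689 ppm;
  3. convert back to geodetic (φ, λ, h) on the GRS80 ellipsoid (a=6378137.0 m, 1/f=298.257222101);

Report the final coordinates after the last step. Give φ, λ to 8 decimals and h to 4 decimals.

start: φ=-65.899851°, λ=-106.743941°, h=1308.704 m
→ ECEF (a=6378137.000, f=1/298.257222101): X=-752570.8730, Y=-2501477.7666, Z=-5800591.1280
→ Helmert 7p (PV): X=-752340.8680, Y=-2501889.1625, Z=-5800925.9234
→ geod (Bowring, a=6378137.000): φ=-65.89839463°, λ=-106.73651137°, h=1748.1340 m

φ=-65.89839463°, λ=-106.73651137°, h=1748.1340 m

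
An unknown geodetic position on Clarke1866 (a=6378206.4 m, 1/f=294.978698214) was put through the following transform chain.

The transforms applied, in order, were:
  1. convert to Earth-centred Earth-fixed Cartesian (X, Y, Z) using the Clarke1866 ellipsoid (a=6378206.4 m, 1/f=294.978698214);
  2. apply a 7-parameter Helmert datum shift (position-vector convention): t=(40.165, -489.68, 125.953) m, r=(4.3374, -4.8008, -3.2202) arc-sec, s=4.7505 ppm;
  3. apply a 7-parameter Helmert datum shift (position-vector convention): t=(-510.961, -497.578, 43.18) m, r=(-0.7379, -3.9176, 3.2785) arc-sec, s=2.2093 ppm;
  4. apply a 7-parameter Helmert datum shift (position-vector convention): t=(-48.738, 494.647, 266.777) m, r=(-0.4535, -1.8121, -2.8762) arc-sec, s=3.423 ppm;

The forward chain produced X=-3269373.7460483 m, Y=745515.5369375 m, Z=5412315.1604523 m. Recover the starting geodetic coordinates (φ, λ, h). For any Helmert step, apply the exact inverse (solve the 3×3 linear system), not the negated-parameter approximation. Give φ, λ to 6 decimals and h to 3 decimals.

start: X=-3269373.7460, Y=745515.5369, Z=5412315.1605 m
→ Helmert⁻¹: X=-3269276.6585, Y=744960.8531, Z=5412060.2176
→ Helmert⁻¹: X=-3268643.8348, Y=745489.3767, Z=5412069.8293
→ Helmert⁻¹: X=-3268554.1556, Y=746038.2891, Z=5411978.5545
→ geod (Bowring, a=6378206.400): φ=58.39644500°, λ=167.14265500°, h=3722.4560 m

φ=58.396445°, λ=167.142655°, h=3722.456 m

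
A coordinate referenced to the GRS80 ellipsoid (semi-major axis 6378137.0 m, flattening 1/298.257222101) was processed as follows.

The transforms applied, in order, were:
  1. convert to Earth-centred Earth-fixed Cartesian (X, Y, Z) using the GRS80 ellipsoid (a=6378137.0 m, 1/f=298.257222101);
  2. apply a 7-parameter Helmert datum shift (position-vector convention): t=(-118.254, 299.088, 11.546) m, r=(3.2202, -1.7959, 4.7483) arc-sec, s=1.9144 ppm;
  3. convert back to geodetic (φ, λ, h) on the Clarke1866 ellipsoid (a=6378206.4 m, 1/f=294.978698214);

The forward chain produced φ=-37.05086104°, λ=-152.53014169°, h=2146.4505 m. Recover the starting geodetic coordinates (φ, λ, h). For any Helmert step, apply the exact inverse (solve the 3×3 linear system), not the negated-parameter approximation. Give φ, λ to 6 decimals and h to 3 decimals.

start: φ=-37.050861°, λ=-152.530142°, h=2146.450 m
→ ECEF (a=6378206.400, f=1/294.978698214): X=-4523601.9285, Y=-2351814.3167, Z=-3823000.2467
→ Helmert⁻¹: X=-4523562.4456, Y=-2352064.4510, Z=-3822928.3680
→ geod (Bowring, a=6378137.000): φ=-37.04784900°, λ=-152.52744300°, h=2150.4980 m

φ=-37.047849°, λ=-152.527443°, h=2150.498 m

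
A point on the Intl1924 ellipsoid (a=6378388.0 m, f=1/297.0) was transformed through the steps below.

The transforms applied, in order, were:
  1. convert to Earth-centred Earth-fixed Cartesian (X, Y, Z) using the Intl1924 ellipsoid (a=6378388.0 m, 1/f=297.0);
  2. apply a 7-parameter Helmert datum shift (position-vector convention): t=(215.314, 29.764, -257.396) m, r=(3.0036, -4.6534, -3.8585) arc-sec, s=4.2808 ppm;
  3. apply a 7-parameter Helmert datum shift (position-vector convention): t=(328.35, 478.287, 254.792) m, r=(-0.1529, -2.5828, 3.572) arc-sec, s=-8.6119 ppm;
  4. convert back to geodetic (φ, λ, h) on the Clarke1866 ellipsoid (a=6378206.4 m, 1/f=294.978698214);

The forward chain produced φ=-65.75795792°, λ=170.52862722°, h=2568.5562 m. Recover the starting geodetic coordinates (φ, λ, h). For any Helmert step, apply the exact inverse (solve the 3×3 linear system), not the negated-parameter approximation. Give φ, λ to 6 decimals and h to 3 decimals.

φ=-65.751417°, λ=170.544035°, h=2475.754 m

start: φ=-65.757958°, λ=170.528627°, h=2568.556 m
→ ECEF (a=6378206.400, f=1/294.978698214): X=-2591481.1371, Y=432334.2613, Z=-5795069.8420
→ Helmert⁻¹: X=-2591896.8960, Y=431908.8747, Z=-5795341.7679
→ Helmert⁻¹: X=-2592239.9274, Y=431744.3840, Z=-5795007.3696
→ geod (Bowring, a=6378388.000): φ=-65.75141700°, λ=170.54403500°, h=2475.7540 m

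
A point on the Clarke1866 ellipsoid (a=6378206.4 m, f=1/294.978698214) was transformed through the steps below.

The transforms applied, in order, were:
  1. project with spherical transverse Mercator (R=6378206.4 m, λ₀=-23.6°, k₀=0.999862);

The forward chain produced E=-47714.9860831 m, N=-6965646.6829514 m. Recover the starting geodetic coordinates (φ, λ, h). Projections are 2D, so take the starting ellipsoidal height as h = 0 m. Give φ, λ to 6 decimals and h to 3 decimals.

start: E=-47714.9861, N=-6965646.6830 m
→ tm⁻¹: φ=-62.57833300°, λ=-24.53086500°

φ=-62.578333°, λ=-24.530865°, h=0.000 m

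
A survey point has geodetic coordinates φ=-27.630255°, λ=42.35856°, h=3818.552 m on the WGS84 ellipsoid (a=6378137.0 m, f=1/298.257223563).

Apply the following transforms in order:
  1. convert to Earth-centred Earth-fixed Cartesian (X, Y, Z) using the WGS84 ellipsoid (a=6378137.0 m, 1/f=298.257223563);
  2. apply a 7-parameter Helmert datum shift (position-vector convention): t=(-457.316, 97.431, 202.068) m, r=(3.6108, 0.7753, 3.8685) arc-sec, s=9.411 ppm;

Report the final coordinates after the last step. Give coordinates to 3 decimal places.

X=4180602.267 m, Y=3812592.900 m, Z=-2941811.213 m

start: φ=-27.630255°, λ=42.358560°, h=3818.552 m
→ ECEF (a=6378137.000, f=1/298.257223563): X=4181102.7938, Y=3812329.6713, Z=-2942036.6159
→ Helmert 7p (PV): X=4180602.2666, Y=3812592.9003, Z=-2941811.2133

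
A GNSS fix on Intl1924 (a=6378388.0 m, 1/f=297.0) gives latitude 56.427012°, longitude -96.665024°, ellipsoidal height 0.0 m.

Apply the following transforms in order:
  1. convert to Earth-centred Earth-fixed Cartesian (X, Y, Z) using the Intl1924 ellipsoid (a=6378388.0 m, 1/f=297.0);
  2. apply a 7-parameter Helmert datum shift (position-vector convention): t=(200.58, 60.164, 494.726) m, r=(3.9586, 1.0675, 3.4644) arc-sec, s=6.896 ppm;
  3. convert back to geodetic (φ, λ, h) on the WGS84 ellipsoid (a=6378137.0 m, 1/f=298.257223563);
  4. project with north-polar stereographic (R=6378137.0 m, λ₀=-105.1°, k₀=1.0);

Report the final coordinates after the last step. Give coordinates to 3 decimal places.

start: φ=56.427012°, λ=-96.665024°, h=0.000 m
→ ECEF (a=6378388.000, f=1/297.0): X=-410345.8662, Y=-3511606.3708, Z=5290992.1791
→ Helmert 7p (PV): X=-410061.7519, Y=-3511678.8596, Z=5291458.1209
→ geod (Bowring, a=6378137.000): φ=56.42827670°, λ=-96.66031451°, h=597.4403 m
→ stereo (R=6378137.0, λ₀=-105.1°): E=564751.1045, N=-3806242.3904

E=564751.104 m, N=-3806242.390 m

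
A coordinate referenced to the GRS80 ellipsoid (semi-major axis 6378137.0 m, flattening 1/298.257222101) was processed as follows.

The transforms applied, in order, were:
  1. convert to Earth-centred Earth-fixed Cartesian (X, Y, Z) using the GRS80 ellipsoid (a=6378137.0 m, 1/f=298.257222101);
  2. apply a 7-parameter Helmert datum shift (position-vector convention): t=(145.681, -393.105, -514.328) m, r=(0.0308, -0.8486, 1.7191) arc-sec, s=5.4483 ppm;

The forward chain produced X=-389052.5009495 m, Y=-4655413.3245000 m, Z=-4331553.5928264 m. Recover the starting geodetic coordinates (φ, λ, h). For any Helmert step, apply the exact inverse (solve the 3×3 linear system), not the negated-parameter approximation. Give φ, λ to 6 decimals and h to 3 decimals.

start: X=-389052.5009, Y=-4655413.3245, Z=-4331553.5928 m
→ Helmert⁻¹: X=-389252.6766, Y=-4654992.2602, Z=-4331013.3716
→ geod (Bowring, a=6378137.000): φ=-43.02749700°, λ=-94.77998000°, h=1872.9830 m

φ=-43.027497°, λ=-94.779980°, h=1872.983 m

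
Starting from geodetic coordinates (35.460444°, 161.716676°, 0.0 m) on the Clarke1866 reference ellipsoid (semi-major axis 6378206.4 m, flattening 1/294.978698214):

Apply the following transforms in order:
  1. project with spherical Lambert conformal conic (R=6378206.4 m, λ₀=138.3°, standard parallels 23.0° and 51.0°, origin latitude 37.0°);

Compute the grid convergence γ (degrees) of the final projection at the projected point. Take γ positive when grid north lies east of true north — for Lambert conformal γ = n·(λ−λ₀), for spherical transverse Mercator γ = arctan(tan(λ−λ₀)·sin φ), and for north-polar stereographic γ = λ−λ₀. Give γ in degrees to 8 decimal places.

14.23739796

start: φ=35.460444°, λ=161.716676°, h=0.000 m
→ into lcc (λ₀=138.3°): φ=35.46044400°, λ−λ₀=23.41667600°
convergence γ = 14.23739796°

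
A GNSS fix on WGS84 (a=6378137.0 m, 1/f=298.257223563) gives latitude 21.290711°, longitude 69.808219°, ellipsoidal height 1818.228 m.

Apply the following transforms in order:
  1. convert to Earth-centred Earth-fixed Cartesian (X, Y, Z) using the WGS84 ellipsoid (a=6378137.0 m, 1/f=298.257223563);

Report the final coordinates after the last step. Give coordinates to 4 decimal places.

X=2052738.9278 m, Y=5581651.6769 m, Z=2302075.1742 m

start: φ=21.290711°, λ=69.808219°, h=1818.228 m
→ ECEF (a=6378137.000, f=1/298.257223563): X=2052738.9278, Y=5581651.6769, Z=2302075.1742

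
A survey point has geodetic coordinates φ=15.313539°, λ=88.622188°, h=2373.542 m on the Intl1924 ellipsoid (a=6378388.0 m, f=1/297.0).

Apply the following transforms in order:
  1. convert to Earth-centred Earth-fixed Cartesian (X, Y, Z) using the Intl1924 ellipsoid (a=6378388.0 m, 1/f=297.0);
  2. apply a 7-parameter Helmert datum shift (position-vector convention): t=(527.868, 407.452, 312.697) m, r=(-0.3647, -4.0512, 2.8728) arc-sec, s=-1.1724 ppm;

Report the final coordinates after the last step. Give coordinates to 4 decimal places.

X=148422.0783 m, Y=6154281.1916 m, Z=1674535.8863 m

start: φ=15.313539°, λ=88.622188°, h=2373.542 m
→ ECEF (a=6378388.000, f=1/297.0): X=148012.9764, Y=6153875.9327, Z=1674233.1258
→ Helmert 7p (PV): X=148422.0783, Y=6154281.1916, Z=1674535.8863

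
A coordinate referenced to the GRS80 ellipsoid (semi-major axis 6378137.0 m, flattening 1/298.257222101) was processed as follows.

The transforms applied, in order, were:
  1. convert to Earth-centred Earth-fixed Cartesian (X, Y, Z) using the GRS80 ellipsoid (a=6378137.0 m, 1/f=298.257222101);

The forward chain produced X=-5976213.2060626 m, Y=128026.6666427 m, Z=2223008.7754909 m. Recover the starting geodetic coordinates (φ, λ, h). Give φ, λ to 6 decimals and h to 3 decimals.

start: X=-5976213.2061, Y=128026.6666, Z=2223008.7755 m
→ geod (Bowring, a=6378137.000): φ=20.52571800°, λ=178.77275700°, h=2033.6460 m

φ=20.525718°, λ=178.772757°, h=2033.646 m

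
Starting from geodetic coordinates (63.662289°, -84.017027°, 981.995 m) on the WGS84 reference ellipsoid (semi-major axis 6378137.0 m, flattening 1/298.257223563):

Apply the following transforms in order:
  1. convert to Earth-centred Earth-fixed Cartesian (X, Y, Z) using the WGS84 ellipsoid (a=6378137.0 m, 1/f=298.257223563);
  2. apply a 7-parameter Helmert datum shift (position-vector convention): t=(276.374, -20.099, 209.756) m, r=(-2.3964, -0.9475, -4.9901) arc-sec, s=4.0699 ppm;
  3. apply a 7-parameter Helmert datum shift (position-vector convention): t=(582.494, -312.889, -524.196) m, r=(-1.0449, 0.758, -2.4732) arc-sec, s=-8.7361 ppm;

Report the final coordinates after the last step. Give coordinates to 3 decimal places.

X=296542.843 m, Y=-2822583.106 m, Z=5693698.694 m

start: φ=63.662289°, λ=-84.017027°, h=981.995 m
→ ECEF (a=6378137.000, f=1/298.257223563): X=295792.7078, Y=-2822347.5816, Z=5693992.3472
→ Helmert 7p (PV): X=295975.8492, Y=-2822320.1698, Z=5694259.4263
→ Helmert 7p (PV): X=296542.8426, Y=-2822583.1058, Z=5693698.6942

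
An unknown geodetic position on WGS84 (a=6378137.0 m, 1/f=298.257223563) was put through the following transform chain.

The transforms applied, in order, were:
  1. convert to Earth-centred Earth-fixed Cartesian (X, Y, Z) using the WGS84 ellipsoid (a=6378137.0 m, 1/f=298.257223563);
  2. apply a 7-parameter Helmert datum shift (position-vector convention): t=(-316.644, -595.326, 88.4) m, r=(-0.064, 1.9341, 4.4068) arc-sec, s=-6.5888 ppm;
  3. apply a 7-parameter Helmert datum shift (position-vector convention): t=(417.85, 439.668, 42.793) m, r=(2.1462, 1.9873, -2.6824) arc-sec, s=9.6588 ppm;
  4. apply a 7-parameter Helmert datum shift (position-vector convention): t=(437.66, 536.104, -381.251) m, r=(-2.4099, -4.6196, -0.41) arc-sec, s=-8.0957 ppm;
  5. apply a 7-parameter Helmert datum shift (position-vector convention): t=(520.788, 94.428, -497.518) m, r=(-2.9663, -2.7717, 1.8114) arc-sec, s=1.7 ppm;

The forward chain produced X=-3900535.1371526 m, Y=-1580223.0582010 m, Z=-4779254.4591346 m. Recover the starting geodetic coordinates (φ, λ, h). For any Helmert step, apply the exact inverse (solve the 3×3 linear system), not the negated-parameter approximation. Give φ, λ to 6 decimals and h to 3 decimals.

start: X=-3900535.1372, Y=-1580223.0582, Z=-4779254.4591 m
→ Helmert⁻¹: X=-3901127.3851, Y=-1580211.8174, Z=-4778719.1206
→ Helmert⁻¹: X=-3901700.5063, Y=-1580712.6468, Z=-4778307.6380
→ Helmert⁻¹: X=-3902014.0657, Y=-1581237.5061, Z=-4778325.4201
→ Helmert⁻¹: X=-3901712.0911, Y=-1580567.7528, Z=-4778482.3803
→ geod (Bowring, a=6378137.000): φ=-48.81167200°, λ=-157.94733000°, h=2245.4340 m

φ=-48.811672°, λ=-157.947330°, h=2245.434 m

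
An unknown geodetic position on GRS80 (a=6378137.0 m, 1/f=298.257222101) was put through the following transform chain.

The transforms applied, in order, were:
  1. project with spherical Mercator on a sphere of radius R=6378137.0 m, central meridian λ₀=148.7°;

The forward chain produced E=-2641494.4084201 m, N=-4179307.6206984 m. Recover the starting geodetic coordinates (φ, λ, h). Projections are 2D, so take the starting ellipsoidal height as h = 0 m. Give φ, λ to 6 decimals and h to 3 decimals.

start: E=-2641494.4084, N=-4179307.6207 m
→ merc⁻¹: φ=-35.11343800°, λ=124.97105200°

φ=-35.113438°, λ=124.971052°, h=0.000 m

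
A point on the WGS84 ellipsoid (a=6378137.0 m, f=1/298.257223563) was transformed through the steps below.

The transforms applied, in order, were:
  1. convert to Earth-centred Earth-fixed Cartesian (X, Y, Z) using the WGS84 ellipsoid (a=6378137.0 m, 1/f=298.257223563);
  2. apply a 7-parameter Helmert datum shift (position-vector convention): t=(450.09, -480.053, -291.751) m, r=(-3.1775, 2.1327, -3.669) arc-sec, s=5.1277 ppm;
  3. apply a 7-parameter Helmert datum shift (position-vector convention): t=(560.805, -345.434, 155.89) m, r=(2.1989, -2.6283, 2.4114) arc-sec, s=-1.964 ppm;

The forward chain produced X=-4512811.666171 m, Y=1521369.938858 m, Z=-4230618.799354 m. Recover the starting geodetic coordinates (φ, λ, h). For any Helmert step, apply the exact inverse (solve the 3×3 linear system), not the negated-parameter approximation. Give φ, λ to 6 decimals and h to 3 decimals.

start: X=-4512811.6662, Y=1521369.9389, Z=-4230618.7994 m
→ Helmert⁻¹: X=-4513417.4549, Y=1521726.0249, Z=-4230741.7095
→ Helmert⁻¹: X=-4513827.7343, Y=1522183.1513, Z=-4230451.4882
→ geod (Bowring, a=6378137.000): φ=-41.79880800°, λ=161.36452100°, h=2221.5160 m

φ=-41.798808°, λ=161.364521°, h=2221.516 m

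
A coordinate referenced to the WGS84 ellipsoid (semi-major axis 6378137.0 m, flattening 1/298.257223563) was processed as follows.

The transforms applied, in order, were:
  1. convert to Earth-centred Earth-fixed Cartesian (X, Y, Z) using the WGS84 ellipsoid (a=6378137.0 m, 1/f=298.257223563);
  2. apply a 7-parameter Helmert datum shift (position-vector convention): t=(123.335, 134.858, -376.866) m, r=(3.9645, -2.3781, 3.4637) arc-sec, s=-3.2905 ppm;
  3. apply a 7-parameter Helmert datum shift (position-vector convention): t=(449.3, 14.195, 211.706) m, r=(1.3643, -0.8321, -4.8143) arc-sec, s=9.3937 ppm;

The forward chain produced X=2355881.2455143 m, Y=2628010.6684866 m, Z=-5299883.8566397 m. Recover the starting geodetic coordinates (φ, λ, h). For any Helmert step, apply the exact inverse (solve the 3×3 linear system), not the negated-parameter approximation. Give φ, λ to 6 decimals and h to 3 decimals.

start: X=2355881.2455, Y=2628010.6685, Z=-5299883.8566 m
→ Helmert⁻¹: X=2355327.1000, Y=2627991.7050, Z=-5300072.6597
→ Helmert⁻¹: X=2355194.5376, Y=2627724.0801, Z=-5299790.8923
→ geod (Bowring, a=6378137.000): φ=-56.52062000°, λ=48.13054500°, h=3778.3460 m

φ=-56.520620°, λ=48.130545°, h=3778.346 m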